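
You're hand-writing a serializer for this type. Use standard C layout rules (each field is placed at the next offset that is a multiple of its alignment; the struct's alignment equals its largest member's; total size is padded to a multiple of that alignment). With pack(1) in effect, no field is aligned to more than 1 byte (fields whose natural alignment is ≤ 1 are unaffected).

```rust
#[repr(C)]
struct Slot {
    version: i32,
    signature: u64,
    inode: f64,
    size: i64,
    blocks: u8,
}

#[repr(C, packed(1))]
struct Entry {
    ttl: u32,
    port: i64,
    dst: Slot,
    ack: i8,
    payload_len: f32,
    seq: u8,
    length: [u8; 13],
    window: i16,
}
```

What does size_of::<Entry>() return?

Slot: 0..4  version  (4B, 4-aligned); 4..8  -- padding (4B); 8..16  signature  (8B, 8-aligned); 16..24  inode  (8B, 8-aligned); 24..32  size  (8B, 8-aligned); 32..33  blocks  (1B, 1-aligned); 33..40  -- tail padding (7B); sizeof = 40, alignof = 8
0..4  ttl  (4B, 1-aligned)
4..12  port  (8B, 1-aligned)
12..52  dst  (40B, 1-aligned)
52..53  ack  (1B, 1-aligned)
53..57  payload_len  (4B, 1-aligned)
57..58  seq  (1B, 1-aligned)
58..71  length  (13B, 1-aligned)
71..73  window  (2B, 1-aligned)
sizeof = 73, alignof = 1

73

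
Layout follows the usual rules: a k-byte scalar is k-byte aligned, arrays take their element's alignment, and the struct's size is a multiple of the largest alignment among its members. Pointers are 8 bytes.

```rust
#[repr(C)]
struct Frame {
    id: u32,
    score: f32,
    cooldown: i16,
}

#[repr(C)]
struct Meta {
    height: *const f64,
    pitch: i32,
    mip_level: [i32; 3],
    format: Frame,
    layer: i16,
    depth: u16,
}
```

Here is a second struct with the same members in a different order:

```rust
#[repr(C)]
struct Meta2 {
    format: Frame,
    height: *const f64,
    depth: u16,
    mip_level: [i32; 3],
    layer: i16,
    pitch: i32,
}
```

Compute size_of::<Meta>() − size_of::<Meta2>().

-8

Frame: id at 0 (size 4, align 4) → ends 4; score at 4 (size 4, align 4) → ends 8; cooldown at 8 (size 2, align 2) → ends 10; tail pad 2 to reach multiple of 4; total 12 bytes, alignment 4
height at 0 (size 8, align 8) → ends 8
pitch at 8 (size 4, align 4) → ends 12
mip_level at 12 (size 12, align 4) → ends 24
format at 24 (size 12, align 4) → ends 36
layer at 36 (size 2, align 2) → ends 38
depth at 38 (size 2, align 2) → ends 40
total 40 bytes, alignment 8
— Meta2 —
format at 0 (size 12, align 4) → ends 12
pad 4 to align 8 for height
height at 16 (size 8, align 8) → ends 24
depth at 24 (size 2, align 2) → ends 26
pad 2 to align 4 for mip_level
mip_level at 28 (size 12, align 4) → ends 40
layer at 40 (size 2, align 2) → ends 42
pad 2 to align 4 for pitch
pitch at 44 (size 4, align 4) → ends 48
total 48 bytes, alignment 8
40 − 48 = -8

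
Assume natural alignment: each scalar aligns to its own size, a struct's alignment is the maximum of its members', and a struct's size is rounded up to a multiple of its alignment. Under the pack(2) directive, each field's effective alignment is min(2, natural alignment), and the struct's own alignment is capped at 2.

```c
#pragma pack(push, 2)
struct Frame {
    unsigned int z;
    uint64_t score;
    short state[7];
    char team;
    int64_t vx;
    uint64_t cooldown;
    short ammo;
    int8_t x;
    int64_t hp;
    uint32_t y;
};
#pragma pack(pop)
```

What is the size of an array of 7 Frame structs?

420

@0: z [4B, align 2] → 4
@4: score [8B, align 2] → 12
@12: state [14B, align 2] → 26
@26: team [1B, align 1] → 27
+1 pad (align 2)
@28: vx [8B, align 2] → 36
@36: cooldown [8B, align 2] → 44
@44: ammo [2B, align 2] → 46
@46: x [1B, align 1] → 47
+1 pad (align 2)
@48: hp [8B, align 2] → 56
@56: y [4B, align 2] → 60
size 60, align 2
array of 7: 7 × 60 = 420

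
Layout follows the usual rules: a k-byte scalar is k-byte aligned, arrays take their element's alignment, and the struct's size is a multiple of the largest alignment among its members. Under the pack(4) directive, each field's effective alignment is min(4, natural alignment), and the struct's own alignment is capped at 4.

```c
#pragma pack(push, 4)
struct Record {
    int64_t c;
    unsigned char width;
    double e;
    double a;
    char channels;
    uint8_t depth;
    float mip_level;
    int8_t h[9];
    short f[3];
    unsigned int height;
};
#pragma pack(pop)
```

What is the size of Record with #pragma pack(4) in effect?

56

c at 0 (size 8, align 4) → ends 8
width at 8 (size 1, align 1) → ends 9
pad 3 to align 4 for e
e at 12 (size 8, align 4) → ends 20
a at 20 (size 8, align 4) → ends 28
channels at 28 (size 1, align 1) → ends 29
depth at 29 (size 1, align 1) → ends 30
pad 2 to align 4 for mip_level
mip_level at 32 (size 4, align 4) → ends 36
h at 36 (size 9, align 1) → ends 45
pad 1 to align 2 for f
f at 46 (size 6, align 2) → ends 52
height at 52 (size 4, align 4) → ends 56
total 56 bytes, alignment 4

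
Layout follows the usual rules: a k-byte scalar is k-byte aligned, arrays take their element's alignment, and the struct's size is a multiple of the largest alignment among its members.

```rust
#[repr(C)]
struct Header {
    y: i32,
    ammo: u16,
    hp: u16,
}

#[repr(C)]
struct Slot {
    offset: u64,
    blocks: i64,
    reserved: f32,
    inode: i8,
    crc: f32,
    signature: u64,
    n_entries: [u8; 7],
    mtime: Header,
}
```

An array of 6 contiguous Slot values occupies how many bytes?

Header: @0: y [4B, align 4] → 4; @4: ammo [2B, align 2] → 6; @6: hp [2B, align 2] → 8; size 8, align 4
@0: offset [8B, align 8] → 8
@8: blocks [8B, align 8] → 16
@16: reserved [4B, align 4] → 20
@20: inode [1B, align 1] → 21
+3 pad (align 4)
@24: crc [4B, align 4] → 28
+4 pad (align 8)
@32: signature [8B, align 8] → 40
@40: n_entries [7B, align 1] → 47
+1 pad (align 4)
@48: mtime [8B, align 4] → 56
size 56, align 8
array of 6: 6 × 56 = 336

336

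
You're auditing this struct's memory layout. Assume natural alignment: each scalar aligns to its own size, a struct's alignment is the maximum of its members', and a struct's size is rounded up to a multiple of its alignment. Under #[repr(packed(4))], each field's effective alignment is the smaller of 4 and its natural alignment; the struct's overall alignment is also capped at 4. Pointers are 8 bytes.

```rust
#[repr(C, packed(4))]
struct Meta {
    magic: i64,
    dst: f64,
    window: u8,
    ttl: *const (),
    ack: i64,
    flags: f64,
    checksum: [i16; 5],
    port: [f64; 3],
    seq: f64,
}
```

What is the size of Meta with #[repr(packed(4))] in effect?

magic at 0 (size 8, align 4) → ends 8
dst at 8 (size 8, align 4) → ends 16
window at 16 (size 1, align 1) → ends 17
pad 3 to align 4 for ttl
ttl at 20 (size 8, align 4) → ends 28
ack at 28 (size 8, align 4) → ends 36
flags at 36 (size 8, align 4) → ends 44
checksum at 44 (size 10, align 2) → ends 54
pad 2 to align 4 for port
port at 56 (size 24, align 4) → ends 80
seq at 80 (size 8, align 4) → ends 88
total 88 bytes, alignment 4

88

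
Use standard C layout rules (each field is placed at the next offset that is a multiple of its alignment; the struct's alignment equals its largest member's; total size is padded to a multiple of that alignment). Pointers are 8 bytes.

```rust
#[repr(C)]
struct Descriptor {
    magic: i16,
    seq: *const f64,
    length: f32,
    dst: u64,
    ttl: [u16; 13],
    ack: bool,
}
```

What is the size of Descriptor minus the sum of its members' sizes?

15

0..2  magic  (2B, 2-aligned)
2..8  -- padding (6B)
8..16  seq  (8B, 8-aligned)
16..20  length  (4B, 4-aligned)
20..24  -- padding (4B)
24..32  dst  (8B, 8-aligned)
32..58  ttl  (26B, 2-aligned)
58..59  ack  (1B, 1-aligned)
59..64  -- tail padding (5B)
sizeof = 64, alignof = 8
data bytes 49, size 64 → padding 15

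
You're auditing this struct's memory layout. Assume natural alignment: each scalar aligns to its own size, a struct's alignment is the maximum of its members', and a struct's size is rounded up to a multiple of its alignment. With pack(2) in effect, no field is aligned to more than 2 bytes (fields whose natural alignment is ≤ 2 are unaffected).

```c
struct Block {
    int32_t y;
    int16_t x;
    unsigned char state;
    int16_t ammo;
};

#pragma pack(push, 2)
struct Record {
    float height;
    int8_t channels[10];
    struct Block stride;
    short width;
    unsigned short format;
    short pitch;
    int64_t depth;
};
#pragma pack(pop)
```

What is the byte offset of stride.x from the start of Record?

18

Block: @0: y [4B, align 4] → 4; @4: x [2B, align 2] → 6; @6: state [1B, align 1] → 7; +1 pad (align 2); @8: ammo [2B, align 2] → 10; +2 tail pad (align 4); size 12, align 4
@0: height [4B, align 2] → 4
@4: channels [10B, align 1] → 14
@14: stride [12B, align 2] → 26
within Block: x at 4
14 + 4 = 18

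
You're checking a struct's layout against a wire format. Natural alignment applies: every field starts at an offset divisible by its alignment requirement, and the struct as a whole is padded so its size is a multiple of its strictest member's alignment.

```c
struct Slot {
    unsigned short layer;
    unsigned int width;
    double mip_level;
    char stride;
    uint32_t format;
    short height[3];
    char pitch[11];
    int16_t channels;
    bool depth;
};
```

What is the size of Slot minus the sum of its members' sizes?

layer at 0 (size 2, align 2) → ends 2
pad 2 to align 4 for width
width at 4 (size 4, align 4) → ends 8
mip_level at 8 (size 8, align 8) → ends 16
stride at 16 (size 1, align 1) → ends 17
pad 3 to align 4 for format
format at 20 (size 4, align 4) → ends 24
height at 24 (size 6, align 2) → ends 30
pitch at 30 (size 11, align 1) → ends 41
pad 1 to align 2 for channels
channels at 42 (size 2, align 2) → ends 44
depth at 44 (size 1, align 1) → ends 45
tail pad 3 to reach multiple of 8
total 48 bytes, alignment 8
data bytes 39, size 48 → padding 9

9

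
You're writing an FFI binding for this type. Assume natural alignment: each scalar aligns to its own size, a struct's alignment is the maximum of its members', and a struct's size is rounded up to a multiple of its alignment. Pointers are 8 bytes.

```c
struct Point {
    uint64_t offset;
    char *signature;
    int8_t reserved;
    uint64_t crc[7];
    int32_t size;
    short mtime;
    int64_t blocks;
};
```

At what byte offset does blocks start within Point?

@0: offset [8B, align 8] → 8
@8: signature [8B, align 8] → 16
@16: reserved [1B, align 1] → 17
+7 pad (align 8)
@24: crc [56B, align 8] → 80
@80: size [4B, align 4] → 84
@84: mtime [2B, align 2] → 86
+2 pad (align 8)
@88: blocks [8B, align 8] → 96

88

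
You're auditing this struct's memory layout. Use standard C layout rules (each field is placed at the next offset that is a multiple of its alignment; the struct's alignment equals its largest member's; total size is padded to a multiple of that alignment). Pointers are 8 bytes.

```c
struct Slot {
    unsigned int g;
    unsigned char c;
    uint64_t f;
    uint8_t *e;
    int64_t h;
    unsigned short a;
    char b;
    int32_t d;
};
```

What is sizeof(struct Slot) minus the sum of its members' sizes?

4

@0: g [4B, align 4] → 4
@4: c [1B, align 1] → 5
+3 pad (align 8)
@8: f [8B, align 8] → 16
@16: e [8B, align 8] → 24
@24: h [8B, align 8] → 32
@32: a [2B, align 2] → 34
@34: b [1B, align 1] → 35
+1 pad (align 4)
@36: d [4B, align 4] → 40
size 40, align 8
data bytes 36, size 40 → padding 4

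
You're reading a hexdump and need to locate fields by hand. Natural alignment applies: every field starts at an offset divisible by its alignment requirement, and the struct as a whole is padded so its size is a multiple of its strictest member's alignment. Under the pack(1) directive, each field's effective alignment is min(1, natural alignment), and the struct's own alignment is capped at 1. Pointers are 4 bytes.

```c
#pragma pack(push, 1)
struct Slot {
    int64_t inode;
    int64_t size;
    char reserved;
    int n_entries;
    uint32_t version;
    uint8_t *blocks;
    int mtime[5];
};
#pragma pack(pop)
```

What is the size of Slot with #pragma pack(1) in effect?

@0: inode [8B, align 1] → 8
@8: size [8B, align 1] → 16
@16: reserved [1B, align 1] → 17
@17: n_entries [4B, align 1] → 21
@21: version [4B, align 1] → 25
@25: blocks [4B, align 1] → 29
@29: mtime [20B, align 1] → 49
size 49, align 1

49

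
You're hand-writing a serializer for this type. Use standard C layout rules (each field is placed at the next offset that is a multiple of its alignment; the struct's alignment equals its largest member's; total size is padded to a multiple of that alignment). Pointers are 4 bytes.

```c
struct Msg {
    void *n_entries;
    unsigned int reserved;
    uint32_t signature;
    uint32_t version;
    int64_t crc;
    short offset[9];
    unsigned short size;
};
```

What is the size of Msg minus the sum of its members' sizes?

4

n_entries at 0 (size 4, align 4) → ends 4
reserved at 4 (size 4, align 4) → ends 8
signature at 8 (size 4, align 4) → ends 12
version at 12 (size 4, align 4) → ends 16
crc at 16 (size 8, align 8) → ends 24
offset at 24 (size 18, align 2) → ends 42
size at 42 (size 2, align 2) → ends 44
tail pad 4 to reach multiple of 8
total 48 bytes, alignment 8
data bytes 44, size 48 → padding 4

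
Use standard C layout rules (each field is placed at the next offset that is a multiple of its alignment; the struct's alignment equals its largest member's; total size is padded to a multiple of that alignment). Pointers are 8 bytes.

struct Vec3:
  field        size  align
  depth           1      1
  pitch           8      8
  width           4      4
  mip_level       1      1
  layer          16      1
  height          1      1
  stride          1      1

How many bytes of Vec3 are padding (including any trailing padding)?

8

0..1  depth  (1B, 1-aligned)
1..8  -- padding (7B)
8..16  pitch  (8B, 8-aligned)
16..20  width  (4B, 4-aligned)
20..21  mip_level  (1B, 1-aligned)
21..37  layer  (16B, 1-aligned)
37..38  height  (1B, 1-aligned)
38..39  stride  (1B, 1-aligned)
39..40  -- tail padding (1B)
sizeof = 40, alignof = 8
data bytes 32, size 40 → padding 8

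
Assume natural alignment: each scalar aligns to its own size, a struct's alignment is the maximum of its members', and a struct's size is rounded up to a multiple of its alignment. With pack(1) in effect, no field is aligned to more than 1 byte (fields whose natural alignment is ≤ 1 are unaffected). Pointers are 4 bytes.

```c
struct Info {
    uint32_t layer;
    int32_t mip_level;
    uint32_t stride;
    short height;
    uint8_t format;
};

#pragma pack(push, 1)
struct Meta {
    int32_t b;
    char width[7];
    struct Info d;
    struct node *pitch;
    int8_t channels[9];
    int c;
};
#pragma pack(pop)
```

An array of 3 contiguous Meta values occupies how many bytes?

132

Info: layer at 0 (size 4, align 4) → ends 4; mip_level at 4 (size 4, align 4) → ends 8; stride at 8 (size 4, align 4) → ends 12; height at 12 (size 2, align 2) → ends 14; format at 14 (size 1, align 1) → ends 15; tail pad 1 to reach multiple of 4; total 16 bytes, alignment 4
b at 0 (size 4, align 1) → ends 4
width at 4 (size 7, align 1) → ends 11
d at 11 (size 16, align 1) → ends 27
pitch at 27 (size 4, align 1) → ends 31
channels at 31 (size 9, align 1) → ends 40
c at 40 (size 4, align 1) → ends 44
total 44 bytes, alignment 1
array of 3: 3 × 44 = 132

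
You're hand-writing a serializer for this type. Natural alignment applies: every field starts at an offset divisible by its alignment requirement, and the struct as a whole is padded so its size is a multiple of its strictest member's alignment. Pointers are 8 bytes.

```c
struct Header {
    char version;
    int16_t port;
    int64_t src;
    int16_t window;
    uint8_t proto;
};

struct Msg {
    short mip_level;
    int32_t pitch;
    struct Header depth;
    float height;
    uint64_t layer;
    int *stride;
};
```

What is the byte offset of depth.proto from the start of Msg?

26

Header: version at 0 (size 1, align 1) → ends 1; pad 1 to align 2 for port; port at 2 (size 2, align 2) → ends 4; pad 4 to align 8 for src; src at 8 (size 8, align 8) → ends 16; window at 16 (size 2, align 2) → ends 18; proto at 18 (size 1, align 1) → ends 19; tail pad 5 to reach multiple of 8; total 24 bytes, alignment 8
mip_level at 0 (size 2, align 2) → ends 2
pad 2 to align 4 for pitch
pitch at 4 (size 4, align 4) → ends 8
depth at 8 (size 24, align 8) → ends 32
within Header: proto at 18
8 + 18 = 26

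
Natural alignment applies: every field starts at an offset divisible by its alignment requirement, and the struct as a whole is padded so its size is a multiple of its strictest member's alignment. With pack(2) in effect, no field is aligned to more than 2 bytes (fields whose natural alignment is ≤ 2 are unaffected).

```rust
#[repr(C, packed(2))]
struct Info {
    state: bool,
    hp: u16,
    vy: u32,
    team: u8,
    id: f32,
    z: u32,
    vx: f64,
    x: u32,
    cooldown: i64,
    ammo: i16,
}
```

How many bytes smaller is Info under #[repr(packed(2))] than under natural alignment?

16

natural layout:
  @0: state [1B, align 1] → 1
  +1 pad (align 2)
  @2: hp [2B, align 2] → 4
  @4: vy [4B, align 4] → 8
  @8: team [1B, align 1] → 9
  +3 pad (align 4)
  @12: id [4B, align 4] → 16
  @16: z [4B, align 4] → 20
  +4 pad (align 8)
  @24: vx [8B, align 8] → 32
  @32: x [4B, align 4] → 36
  +4 pad (align 8)
  @40: cooldown [8B, align 8] → 48
  @48: ammo [2B, align 2] → 50
  +6 tail pad (align 8)
  size 56, align 8
packed(2) layout:
  @0: state [1B, align 1] → 1
  +1 pad (align 2)
  @2: hp [2B, align 2] → 4
  @4: vy [4B, align 2] → 8
  @8: team [1B, align 1] → 9
  +1 pad (align 2)
  @10: id [4B, align 2] → 14
  @14: z [4B, align 2] → 18
  @18: vx [8B, align 2] → 26
  @26: x [4B, align 2] → 30
  @30: cooldown [8B, align 2] → 38
  @38: ammo [2B, align 2] → 40
  size 40, align 2
56 − 40 = 16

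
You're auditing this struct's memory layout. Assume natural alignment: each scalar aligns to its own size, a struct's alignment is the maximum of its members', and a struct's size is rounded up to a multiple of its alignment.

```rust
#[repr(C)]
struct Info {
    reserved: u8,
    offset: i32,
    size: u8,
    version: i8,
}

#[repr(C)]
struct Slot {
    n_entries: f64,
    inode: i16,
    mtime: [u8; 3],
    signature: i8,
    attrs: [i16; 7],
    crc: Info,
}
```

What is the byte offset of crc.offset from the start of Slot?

32

Info: reserved at 0 (size 1, align 1) → ends 1; pad 3 to align 4 for offset; offset at 4 (size 4, align 4) → ends 8; size at 8 (size 1, align 1) → ends 9; version at 9 (size 1, align 1) → ends 10; tail pad 2 to reach multiple of 4; total 12 bytes, alignment 4
n_entries at 0 (size 8, align 8) → ends 8
inode at 8 (size 2, align 2) → ends 10
mtime at 10 (size 3, align 1) → ends 13
signature at 13 (size 1, align 1) → ends 14
attrs at 14 (size 14, align 2) → ends 28
crc at 28 (size 12, align 4) → ends 40
within Info: offset at 4
28 + 4 = 32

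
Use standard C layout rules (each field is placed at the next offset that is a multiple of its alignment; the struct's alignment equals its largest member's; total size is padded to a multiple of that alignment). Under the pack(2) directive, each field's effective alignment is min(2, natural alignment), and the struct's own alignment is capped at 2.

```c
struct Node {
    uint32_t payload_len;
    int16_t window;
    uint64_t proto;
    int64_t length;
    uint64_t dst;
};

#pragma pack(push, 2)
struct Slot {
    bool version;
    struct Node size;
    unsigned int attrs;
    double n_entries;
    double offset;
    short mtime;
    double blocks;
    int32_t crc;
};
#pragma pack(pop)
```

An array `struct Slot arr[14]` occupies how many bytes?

Node: 0..4  payload_len  (4B, 4-aligned); 4..6  window  (2B, 2-aligned); 6..8  -- padding (2B); 8..16  proto  (8B, 8-aligned); 16..24  length  (8B, 8-aligned); 24..32  dst  (8B, 8-aligned); sizeof = 32, alignof = 8
0..1  version  (1B, 1-aligned)
1..2  -- padding (1B)
2..34  size  (32B, 2-aligned)
34..38  attrs  (4B, 2-aligned)
38..46  n_entries  (8B, 2-aligned)
46..54  offset  (8B, 2-aligned)
54..56  mtime  (2B, 2-aligned)
56..64  blocks  (8B, 2-aligned)
64..68  crc  (4B, 2-aligned)
sizeof = 68, alignof = 2
array of 14: 14 × 68 = 952

952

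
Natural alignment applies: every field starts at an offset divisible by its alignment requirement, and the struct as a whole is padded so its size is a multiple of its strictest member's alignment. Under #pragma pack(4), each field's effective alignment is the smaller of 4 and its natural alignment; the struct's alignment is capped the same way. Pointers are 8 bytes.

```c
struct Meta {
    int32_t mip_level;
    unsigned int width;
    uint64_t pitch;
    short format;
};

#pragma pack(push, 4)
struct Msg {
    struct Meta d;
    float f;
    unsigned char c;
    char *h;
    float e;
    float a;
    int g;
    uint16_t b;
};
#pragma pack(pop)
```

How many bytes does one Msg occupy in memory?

Meta: mip_level at 0 (size 4, align 4) → ends 4; width at 4 (size 4, align 4) → ends 8; pitch at 8 (size 8, align 8) → ends 16; format at 16 (size 2, align 2) → ends 18; tail pad 6 to reach multiple of 8; total 24 bytes, alignment 8
d at 0 (size 24, align 4) → ends 24
f at 24 (size 4, align 4) → ends 28
c at 28 (size 1, align 1) → ends 29
pad 3 to align 4 for h
h at 32 (size 8, align 4) → ends 40
e at 40 (size 4, align 4) → ends 44
a at 44 (size 4, align 4) → ends 48
g at 48 (size 4, align 4) → ends 52
b at 52 (size 2, align 2) → ends 54
tail pad 2 to reach multiple of 4
total 56 bytes, alignment 4

56 bytes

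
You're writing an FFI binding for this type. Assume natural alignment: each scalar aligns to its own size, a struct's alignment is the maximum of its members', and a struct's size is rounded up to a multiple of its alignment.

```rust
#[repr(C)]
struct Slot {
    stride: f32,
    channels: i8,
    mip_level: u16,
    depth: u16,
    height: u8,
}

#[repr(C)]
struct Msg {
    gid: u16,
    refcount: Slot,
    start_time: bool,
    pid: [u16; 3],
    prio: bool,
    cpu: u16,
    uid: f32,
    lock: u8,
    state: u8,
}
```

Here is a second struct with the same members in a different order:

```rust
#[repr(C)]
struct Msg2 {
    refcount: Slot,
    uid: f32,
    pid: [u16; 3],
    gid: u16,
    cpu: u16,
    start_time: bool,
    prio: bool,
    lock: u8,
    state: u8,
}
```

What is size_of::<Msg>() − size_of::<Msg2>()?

4

Slot: stride at 0 (size 4, align 4) → ends 4; channels at 4 (size 1, align 1) → ends 5; pad 1 to align 2 for mip_level; mip_level at 6 (size 2, align 2) → ends 8; depth at 8 (size 2, align 2) → ends 10; height at 10 (size 1, align 1) → ends 11; tail pad 1 to reach multiple of 4; total 12 bytes, alignment 4
gid at 0 (size 2, align 2) → ends 2
pad 2 to align 4 for refcount
refcount at 4 (size 12, align 4) → ends 16
start_time at 16 (size 1, align 1) → ends 17
pad 1 to align 2 for pid
pid at 18 (size 6, align 2) → ends 24
prio at 24 (size 1, align 1) → ends 25
pad 1 to align 2 for cpu
cpu at 26 (size 2, align 2) → ends 28
uid at 28 (size 4, align 4) → ends 32
lock at 32 (size 1, align 1) → ends 33
state at 33 (size 1, align 1) → ends 34
tail pad 2 to reach multiple of 4
total 36 bytes, alignment 4
— Msg2 —
refcount at 0 (size 12, align 4) → ends 12
uid at 12 (size 4, align 4) → ends 16
pid at 16 (size 6, align 2) → ends 22
gid at 22 (size 2, align 2) → ends 24
cpu at 24 (size 2, align 2) → ends 26
start_time at 26 (size 1, align 1) → ends 27
prio at 27 (size 1, align 1) → ends 28
lock at 28 (size 1, align 1) → ends 29
state at 29 (size 1, align 1) → ends 30
tail pad 2 to reach multiple of 4
total 32 bytes, alignment 4
36 − 32 = 4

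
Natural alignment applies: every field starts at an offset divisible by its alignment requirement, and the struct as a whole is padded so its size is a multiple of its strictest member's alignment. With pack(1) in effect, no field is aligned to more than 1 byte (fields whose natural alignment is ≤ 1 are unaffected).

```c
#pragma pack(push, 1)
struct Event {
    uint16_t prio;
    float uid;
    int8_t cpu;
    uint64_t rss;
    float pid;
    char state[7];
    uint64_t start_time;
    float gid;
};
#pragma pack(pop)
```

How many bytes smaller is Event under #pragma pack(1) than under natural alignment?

18

natural layout:
  @0: prio [2B, align 2] → 2
  +2 pad (align 4)
  @4: uid [4B, align 4] → 8
  @8: cpu [1B, align 1] → 9
  +7 pad (align 8)
  @16: rss [8B, align 8] → 24
  @24: pid [4B, align 4] → 28
  @28: state [7B, align 1] → 35
  +5 pad (align 8)
  @40: start_time [8B, align 8] → 48
  @48: gid [4B, align 4] → 52
  +4 tail pad (align 8)
  size 56, align 8
packed(1) layout:
  @0: prio [2B, align 1] → 2
  @2: uid [4B, align 1] → 6
  @6: cpu [1B, align 1] → 7
  @7: rss [8B, align 1] → 15
  @15: pid [4B, align 1] → 19
  @19: state [7B, align 1] → 26
  @26: start_time [8B, align 1] → 34
  @34: gid [4B, align 1] → 38
  size 38, align 1
56 − 38 = 18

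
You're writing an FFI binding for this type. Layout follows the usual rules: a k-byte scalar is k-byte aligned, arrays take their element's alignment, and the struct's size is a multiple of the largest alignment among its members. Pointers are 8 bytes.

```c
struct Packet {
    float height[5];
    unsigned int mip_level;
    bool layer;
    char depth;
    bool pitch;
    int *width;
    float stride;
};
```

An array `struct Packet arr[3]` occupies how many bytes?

height at 0 (size 20, align 4) → ends 20
mip_level at 20 (size 4, align 4) → ends 24
layer at 24 (size 1, align 1) → ends 25
depth at 25 (size 1, align 1) → ends 26
pitch at 26 (size 1, align 1) → ends 27
pad 5 to align 8 for width
width at 32 (size 8, align 8) → ends 40
stride at 40 (size 4, align 4) → ends 44
tail pad 4 to reach multiple of 8
total 48 bytes, alignment 8
array of 3: 3 × 48 = 144

144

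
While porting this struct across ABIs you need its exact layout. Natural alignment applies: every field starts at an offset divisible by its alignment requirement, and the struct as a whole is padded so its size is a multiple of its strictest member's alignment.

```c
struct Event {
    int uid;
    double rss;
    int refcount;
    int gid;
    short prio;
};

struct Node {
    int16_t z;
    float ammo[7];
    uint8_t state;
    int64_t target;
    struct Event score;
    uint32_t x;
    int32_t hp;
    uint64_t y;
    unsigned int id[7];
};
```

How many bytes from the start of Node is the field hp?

84

Event: uid at 0 (size 4, align 4) → ends 4; pad 4 to align 8 for rss; rss at 8 (size 8, align 8) → ends 16; refcount at 16 (size 4, align 4) → ends 20; gid at 20 (size 4, align 4) → ends 24; prio at 24 (size 2, align 2) → ends 26; tail pad 6 to reach multiple of 8; total 32 bytes, alignment 8
z at 0 (size 2, align 2) → ends 2
pad 2 to align 4 for ammo
ammo at 4 (size 28, align 4) → ends 32
state at 32 (size 1, align 1) → ends 33
pad 7 to align 8 for target
target at 40 (size 8, align 8) → ends 48
score at 48 (size 32, align 8) → ends 80
x at 80 (size 4, align 4) → ends 84
hp at 84 (size 4, align 4) → ends 88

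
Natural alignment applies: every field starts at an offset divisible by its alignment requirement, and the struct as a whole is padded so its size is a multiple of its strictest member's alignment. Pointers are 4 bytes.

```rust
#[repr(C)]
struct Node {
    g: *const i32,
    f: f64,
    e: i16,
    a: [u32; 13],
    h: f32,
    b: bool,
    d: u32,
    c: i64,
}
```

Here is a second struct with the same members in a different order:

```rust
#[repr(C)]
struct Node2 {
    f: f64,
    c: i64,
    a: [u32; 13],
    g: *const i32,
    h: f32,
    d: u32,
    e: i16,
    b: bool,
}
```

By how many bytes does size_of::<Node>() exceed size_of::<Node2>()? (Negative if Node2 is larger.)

0..4  g  (4B, 4-aligned)
4..8  -- padding (4B)
8..16  f  (8B, 8-aligned)
16..18  e  (2B, 2-aligned)
18..20  -- padding (2B)
20..72  a  (52B, 4-aligned)
72..76  h  (4B, 4-aligned)
76..77  b  (1B, 1-aligned)
77..80  -- padding (3B)
80..84  d  (4B, 4-aligned)
84..88  -- padding (4B)
88..96  c  (8B, 8-aligned)
sizeof = 96, alignof = 8
— Node2 —
0..8  f  (8B, 8-aligned)
8..16  c  (8B, 8-aligned)
16..68  a  (52B, 4-aligned)
68..72  g  (4B, 4-aligned)
72..76  h  (4B, 4-aligned)
76..80  d  (4B, 4-aligned)
80..82  e  (2B, 2-aligned)
82..83  b  (1B, 1-aligned)
83..88  -- tail padding (5B)
sizeof = 88, alignof = 8
96 − 88 = 8

8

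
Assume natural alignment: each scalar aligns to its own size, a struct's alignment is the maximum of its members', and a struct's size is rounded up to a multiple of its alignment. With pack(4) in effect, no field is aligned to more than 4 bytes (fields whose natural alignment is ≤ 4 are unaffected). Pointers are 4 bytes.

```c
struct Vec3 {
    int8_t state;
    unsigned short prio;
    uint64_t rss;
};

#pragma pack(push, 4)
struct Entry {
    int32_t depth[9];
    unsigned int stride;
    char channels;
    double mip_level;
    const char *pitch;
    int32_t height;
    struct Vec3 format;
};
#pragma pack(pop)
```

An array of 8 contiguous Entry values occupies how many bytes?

608

Vec3: @0: state [1B, align 1] → 1; +1 pad (align 2); @2: prio [2B, align 2] → 4; +4 pad (align 8); @8: rss [8B, align 8] → 16; size 16, align 8
@0: depth [36B, align 4] → 36
@36: stride [4B, align 4] → 40
@40: channels [1B, align 1] → 41
+3 pad (align 4)
@44: mip_level [8B, align 4] → 52
@52: pitch [4B, align 4] → 56
@56: height [4B, align 4] → 60
@60: format [16B, align 4] → 76
size 76, align 4
array of 8: 8 × 76 = 608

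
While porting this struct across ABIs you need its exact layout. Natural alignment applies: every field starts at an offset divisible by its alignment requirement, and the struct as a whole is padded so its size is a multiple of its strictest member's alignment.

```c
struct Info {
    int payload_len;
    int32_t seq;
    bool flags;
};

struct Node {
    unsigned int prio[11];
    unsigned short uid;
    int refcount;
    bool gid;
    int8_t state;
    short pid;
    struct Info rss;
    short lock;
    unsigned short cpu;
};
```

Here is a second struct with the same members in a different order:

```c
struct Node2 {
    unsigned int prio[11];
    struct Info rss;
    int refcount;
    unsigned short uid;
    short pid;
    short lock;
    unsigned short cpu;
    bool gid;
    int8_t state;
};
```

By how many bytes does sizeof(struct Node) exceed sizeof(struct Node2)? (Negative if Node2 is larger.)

Info: @0: payload_len [4B, align 4] → 4; @4: seq [4B, align 4] → 8; @8: flags [1B, align 1] → 9; +3 tail pad (align 4); size 12, align 4
@0: prio [44B, align 4] → 44
@44: uid [2B, align 2] → 46
+2 pad (align 4)
@48: refcount [4B, align 4] → 52
@52: gid [1B, align 1] → 53
@53: state [1B, align 1] → 54
@54: pid [2B, align 2] → 56
@56: rss [12B, align 4] → 68
@68: lock [2B, align 2] → 70
@70: cpu [2B, align 2] → 72
size 72, align 4
— Node2 —
@0: prio [44B, align 4] → 44
@44: rss [12B, align 4] → 56
@56: refcount [4B, align 4] → 60
@60: uid [2B, align 2] → 62
@62: pid [2B, align 2] → 64
@64: lock [2B, align 2] → 66
@66: cpu [2B, align 2] → 68
@68: gid [1B, align 1] → 69
@69: state [1B, align 1] → 70
+2 tail pad (align 4)
size 72, align 4
72 − 72 = 0

0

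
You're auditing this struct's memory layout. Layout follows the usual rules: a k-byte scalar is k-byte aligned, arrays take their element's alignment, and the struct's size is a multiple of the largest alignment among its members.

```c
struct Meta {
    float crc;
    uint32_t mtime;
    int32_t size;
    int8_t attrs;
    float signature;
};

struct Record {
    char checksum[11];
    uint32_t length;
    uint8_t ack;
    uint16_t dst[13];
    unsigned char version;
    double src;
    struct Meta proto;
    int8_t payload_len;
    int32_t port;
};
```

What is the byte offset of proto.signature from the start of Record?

Meta: 0..4  crc  (4B, 4-aligned); 4..8  mtime  (4B, 4-aligned); 8..12  size  (4B, 4-aligned); 12..13  attrs  (1B, 1-aligned); 13..16  -- padding (3B); 16..20  signature  (4B, 4-aligned); sizeof = 20, alignof = 4
0..11  checksum  (11B, 1-aligned)
11..12  -- padding (1B)
12..16  length  (4B, 4-aligned)
16..17  ack  (1B, 1-aligned)
17..18  -- padding (1B)
18..44  dst  (26B, 2-aligned)
44..45  version  (1B, 1-aligned)
45..48  -- padding (3B)
48..56  src  (8B, 8-aligned)
56..76  proto  (20B, 4-aligned)
within Meta: signature at 16
56 + 16 = 72

72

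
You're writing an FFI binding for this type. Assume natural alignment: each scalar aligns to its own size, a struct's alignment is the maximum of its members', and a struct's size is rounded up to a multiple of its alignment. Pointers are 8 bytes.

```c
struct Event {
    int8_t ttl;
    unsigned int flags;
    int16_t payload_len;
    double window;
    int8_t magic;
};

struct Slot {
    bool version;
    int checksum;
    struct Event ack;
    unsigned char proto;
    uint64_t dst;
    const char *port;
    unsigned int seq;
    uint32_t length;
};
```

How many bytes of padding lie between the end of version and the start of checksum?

3

Event: ttl at 0 (size 1, align 1) → ends 1; pad 3 to align 4 for flags; flags at 4 (size 4, align 4) → ends 8; payload_len at 8 (size 2, align 2) → ends 10; pad 6 to align 8 for window; window at 16 (size 8, align 8) → ends 24; magic at 24 (size 1, align 1) → ends 25; tail pad 7 to reach multiple of 8; total 32 bytes, alignment 8
version at 0 (size 1, align 1) → ends 1
pad 3 to align 4 for checksum
checksum at 4 (size 4, align 4) → ends 8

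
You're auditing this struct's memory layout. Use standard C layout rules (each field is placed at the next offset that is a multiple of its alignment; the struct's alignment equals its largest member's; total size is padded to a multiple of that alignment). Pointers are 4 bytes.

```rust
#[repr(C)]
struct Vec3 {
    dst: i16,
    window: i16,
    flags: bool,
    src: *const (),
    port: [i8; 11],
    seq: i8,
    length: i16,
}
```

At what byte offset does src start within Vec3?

8

@0: dst [2B, align 2] → 2
@2: window [2B, align 2] → 4
@4: flags [1B, align 1] → 5
+3 pad (align 4)
@8: src [4B, align 4] → 12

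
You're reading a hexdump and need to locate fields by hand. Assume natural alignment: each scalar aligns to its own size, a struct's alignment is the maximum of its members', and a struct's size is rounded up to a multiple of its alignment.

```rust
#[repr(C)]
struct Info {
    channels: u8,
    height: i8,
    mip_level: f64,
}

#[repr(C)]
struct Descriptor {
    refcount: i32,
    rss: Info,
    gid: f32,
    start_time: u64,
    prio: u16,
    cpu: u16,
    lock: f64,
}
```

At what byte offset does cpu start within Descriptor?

42

Info: @0: channels [1B, align 1] → 1; @1: height [1B, align 1] → 2; +6 pad (align 8); @8: mip_level [8B, align 8] → 16; size 16, align 8
@0: refcount [4B, align 4] → 4
+4 pad (align 8)
@8: rss [16B, align 8] → 24
@24: gid [4B, align 4] → 28
+4 pad (align 8)
@32: start_time [8B, align 8] → 40
@40: prio [2B, align 2] → 42
@42: cpu [2B, align 2] → 44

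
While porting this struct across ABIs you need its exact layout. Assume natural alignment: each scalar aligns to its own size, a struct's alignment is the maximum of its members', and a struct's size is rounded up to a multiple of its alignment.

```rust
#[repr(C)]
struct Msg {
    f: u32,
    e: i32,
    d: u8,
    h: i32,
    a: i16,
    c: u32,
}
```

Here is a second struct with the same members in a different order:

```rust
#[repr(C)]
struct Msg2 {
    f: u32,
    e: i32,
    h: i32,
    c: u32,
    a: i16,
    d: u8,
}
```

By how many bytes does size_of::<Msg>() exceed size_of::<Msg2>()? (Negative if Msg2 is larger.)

0..4  f  (4B, 4-aligned)
4..8  e  (4B, 4-aligned)
8..9  d  (1B, 1-aligned)
9..12  -- padding (3B)
12..16  h  (4B, 4-aligned)
16..18  a  (2B, 2-aligned)
18..20  -- padding (2B)
20..24  c  (4B, 4-aligned)
sizeof = 24, alignof = 4
— Msg2 —
0..4  f  (4B, 4-aligned)
4..8  e  (4B, 4-aligned)
8..12  h  (4B, 4-aligned)
12..16  c  (4B, 4-aligned)
16..18  a  (2B, 2-aligned)
18..19  d  (1B, 1-aligned)
19..20  -- tail padding (1B)
sizeof = 20, alignof = 4
24 − 20 = 4

4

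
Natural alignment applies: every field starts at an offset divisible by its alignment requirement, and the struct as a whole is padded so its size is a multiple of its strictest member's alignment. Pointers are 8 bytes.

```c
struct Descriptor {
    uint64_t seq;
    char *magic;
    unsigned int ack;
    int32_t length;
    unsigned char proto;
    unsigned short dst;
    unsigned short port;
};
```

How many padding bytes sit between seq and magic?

0

@0: seq [8B, align 8] → 8
@8: magic [8B, align 8] → 16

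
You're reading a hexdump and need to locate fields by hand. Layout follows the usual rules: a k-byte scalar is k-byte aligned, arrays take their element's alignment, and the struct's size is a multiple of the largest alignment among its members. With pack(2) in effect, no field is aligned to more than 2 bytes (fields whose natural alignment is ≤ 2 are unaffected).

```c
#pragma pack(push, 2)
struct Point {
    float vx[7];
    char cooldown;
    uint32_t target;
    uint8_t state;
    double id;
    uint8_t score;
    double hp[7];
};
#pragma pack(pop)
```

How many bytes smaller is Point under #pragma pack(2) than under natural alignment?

10

natural layout:
  @0: vx [28B, align 4] → 28
  @28: cooldown [1B, align 1] → 29
  +3 pad (align 4)
  @32: target [4B, align 4] → 36
  @36: state [1B, align 1] → 37
  +3 pad (align 8)
  @40: id [8B, align 8] → 48
  @48: score [1B, align 1] → 49
  +7 pad (align 8)
  @56: hp [56B, align 8] → 112
  size 112, align 8
packed(2) layout:
  @0: vx [28B, align 2] → 28
  @28: cooldown [1B, align 1] → 29
  +1 pad (align 2)
  @30: target [4B, align 2] → 34
  @34: state [1B, align 1] → 35
  +1 pad (align 2)
  @36: id [8B, align 2] → 44
  @44: score [1B, align 1] → 45
  +1 pad (align 2)
  @46: hp [56B, align 2] → 102
  size 102, align 2
112 − 102 = 10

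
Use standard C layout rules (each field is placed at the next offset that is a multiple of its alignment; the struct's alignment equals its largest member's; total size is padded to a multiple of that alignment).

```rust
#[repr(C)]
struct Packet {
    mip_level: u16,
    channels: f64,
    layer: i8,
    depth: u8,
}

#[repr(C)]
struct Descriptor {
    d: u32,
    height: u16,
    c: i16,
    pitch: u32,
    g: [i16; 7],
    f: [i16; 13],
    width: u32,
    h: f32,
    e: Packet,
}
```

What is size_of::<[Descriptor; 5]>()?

440

Packet: 0..2  mip_level  (2B, 2-aligned); 2..8  -- padding (6B); 8..16  channels  (8B, 8-aligned); 16..17  layer  (1B, 1-aligned); 17..18  depth  (1B, 1-aligned); 18..24  -- tail padding (6B); sizeof = 24, alignof = 8
0..4  d  (4B, 4-aligned)
4..6  height  (2B, 2-aligned)
6..8  c  (2B, 2-aligned)
8..12  pitch  (4B, 4-aligned)
12..26  g  (14B, 2-aligned)
26..52  f  (26B, 2-aligned)
52..56  width  (4B, 4-aligned)
56..60  h  (4B, 4-aligned)
60..64  -- padding (4B)
64..88  e  (24B, 8-aligned)
sizeof = 88, alignof = 8
array of 5: 5 × 88 = 440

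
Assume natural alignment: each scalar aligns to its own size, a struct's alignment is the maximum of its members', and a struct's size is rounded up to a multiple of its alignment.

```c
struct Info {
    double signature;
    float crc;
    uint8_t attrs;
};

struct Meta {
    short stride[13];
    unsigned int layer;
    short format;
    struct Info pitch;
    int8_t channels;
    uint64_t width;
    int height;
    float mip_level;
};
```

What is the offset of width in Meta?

Info: 0..8  signature  (8B, 8-aligned); 8..12  crc  (4B, 4-aligned); 12..13  attrs  (1B, 1-aligned); 13..16  -- tail padding (3B); sizeof = 16, alignof = 8
0..26  stride  (26B, 2-aligned)
26..28  -- padding (2B)
28..32  layer  (4B, 4-aligned)
32..34  format  (2B, 2-aligned)
34..40  -- padding (6B)
40..56  pitch  (16B, 8-aligned)
56..57  channels  (1B, 1-aligned)
57..64  -- padding (7B)
64..72  width  (8B, 8-aligned)

64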